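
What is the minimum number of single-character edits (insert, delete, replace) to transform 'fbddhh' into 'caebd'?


Building DP table for s1='fbddhh' (len 6) and s2='caebd' (len 5):
       c  a  e  b  d
    0  1  2  3  4  5
  f 1  1  2  3  4  5
  b 2  2  2  3  3  4
  d 3  3  3  3  4  3
  d 4  4  4  4  4  4
  h 5  5  5  5  5  5
  h 6  6  6  6  6  6
Edit distance = dp[6][5] = 6

6


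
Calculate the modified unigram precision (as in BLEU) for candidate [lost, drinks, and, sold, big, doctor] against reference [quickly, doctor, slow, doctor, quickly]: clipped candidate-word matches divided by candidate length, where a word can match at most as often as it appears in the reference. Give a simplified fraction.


Reference word counts: {'doctor': 2, 'quickly': 2, 'slow': 1}
Checking each candidate word (with clipping):
  'lost' -> not in reference -> no match (matches: 0)
  'drinks' -> not in reference -> no match (matches: 0)
  'and' -> not in reference -> no match (matches: 0)
  'sold' -> not in reference -> no match (matches: 0)
  'big' -> not in reference -> no match (matches: 0)
  'doctor' -> in reference (ref count 2, used 1/2) -> match (matches: 1)
Clipped matches: 1, Candidate length: 6
Precision = 1/6

1/6


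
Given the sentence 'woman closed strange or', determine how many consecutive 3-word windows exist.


Word trigrams from [4] words:
  Trigram 1: (woman closed strange)
  Trigram 2: (closed strange or)
Total word trigrams: 4 - 2 = 2

2


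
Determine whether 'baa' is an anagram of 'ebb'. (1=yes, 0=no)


Sort characters of 'baa': 'aab'
Sort characters of 'ebb': 'bbe'
Sorted forms differ -> they are NOT anagrams
Result: 0

0


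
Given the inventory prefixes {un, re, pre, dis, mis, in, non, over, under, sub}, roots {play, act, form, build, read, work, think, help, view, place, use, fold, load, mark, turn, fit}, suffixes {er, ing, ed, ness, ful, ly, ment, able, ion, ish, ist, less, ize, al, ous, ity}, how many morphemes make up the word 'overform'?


Segmenting 'overform' against the inventory:
  'over' -> prefix (morpheme 1)
  'form' -> root (morpheme 2)
Total morphemes: 2

2


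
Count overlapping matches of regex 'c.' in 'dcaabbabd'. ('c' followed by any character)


Pattern: c. means 'c' followed by any character.
Scanning 'dcaabbabd' position-by-position:
  Pos 0: window 'dc' -> no
  Pos 1: window 'ca' -> MATCH
  Pos 2: window 'aa' -> no
  Pos 3: window 'ab' -> no
  Pos 4: window 'bb' -> no
  Pos 5: window 'ba' -> no
  Pos 6: window 'ab' -> no
  Pos 7: window 'bd' -> no
  Pos 8: window 'd' -> no
Total matches: 1

1


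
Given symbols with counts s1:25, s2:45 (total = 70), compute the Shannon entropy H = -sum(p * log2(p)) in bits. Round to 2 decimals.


Computing entropy H = -sum(p_i * log2(p_i)):
  s1: p = 25/70 = 0.3571, -p*log2(p) = 0.5305
  s2: p = 45/70 = 0.6429, -p*log2(p) = 0.4098
H = sum of terms = 0.9403
Rounded to 2 decimals: 0.94

0.94


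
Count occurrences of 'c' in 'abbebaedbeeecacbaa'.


Scanning 'abbebaedbeeecacbaa' for 'c':
  Position 12: 'c' -> MATCH (count: 1)
  Position 14: 'c' -> MATCH (count: 2)
Total occurrences of 'c': 2

2


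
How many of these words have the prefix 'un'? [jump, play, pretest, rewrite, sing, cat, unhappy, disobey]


Checking each word for prefix 'un':
  'jump' -> no (count: 0)
  'play' -> no (count: 0)
  'pretest' -> no (count: 0)
  'rewrite' -> no (count: 0)
  'sing' -> no (count: 0)
  'cat' -> no (count: 0)
  'unhappy' -> YES, starts with 'un' (count: 1)
  'disobey' -> no (count: 1)
Total with prefix 'un': 1

1


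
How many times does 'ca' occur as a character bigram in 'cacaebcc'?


Scanning 'cacaebcc' for bigram 'ca':
  Position 0: 'ca' -> MATCH
  Position 1: 'ac' -> no
  Position 2: 'ca' -> MATCH
  Position 3: 'ae' -> no
  Position 4: 'eb' -> no
  Position 5: 'bc' -> no
  Position 6: 'cc' -> no
Total matches: 2

2


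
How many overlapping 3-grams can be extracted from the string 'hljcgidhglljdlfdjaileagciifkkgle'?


String 'hljcgidhglljdlfdjaileagciifkkgle' has length L = 32.
Number of overlapping n-grams = L - n + 1
Substituting: 32 - 3 + 1 = 30

30


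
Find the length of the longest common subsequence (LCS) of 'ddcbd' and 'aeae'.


DP table for LCS of 'ddcbd' and 'aeae':
       a  e  a  e
    0  0  0  0  0
  d 0  0  0  0  0
  d 0  0  0  0  0
  c 0  0  0  0  0
  b 0  0  0  0  0
  d 0  0  0  0  0
LCS length = 0

0


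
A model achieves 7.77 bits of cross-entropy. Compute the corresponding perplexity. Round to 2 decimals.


Perplexity formula: PP = 2^H
H = 7.77
PP = 2^7.77
Decompose: 2^7.77 = 2^7 * 2^0.77
2^7 = 128, 2^0.77 ~ 1.7052698
PP ~ 128 * 1.7052698 = 218.2745344
Rounded to 2 decimals: 218.27

218.27


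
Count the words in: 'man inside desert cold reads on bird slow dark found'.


Counting words by splitting on spaces:
  Word 1: 'man'
  Word 2: 'inside'
  Word 3: 'desert'
  Word 4: 'cold'
  Word 5: 'reads'
  Word 6: 'on'
  Word 7: 'bird'
  Word 8: 'slow'
  Word 9: 'dark'
  Word 10: 'found'
Total words: 10

10


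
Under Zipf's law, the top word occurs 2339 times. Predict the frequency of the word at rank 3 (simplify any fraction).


Zipf's law: freq(rank) = f1 / rank
f1 = 2339, rank = 3
freq = 2339 / 3
GCD(2339, 3) = 1
Simplified: 2339/3

2339/3


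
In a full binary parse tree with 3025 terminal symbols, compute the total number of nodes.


Leaf nodes (terminals): 3025
Internal nodes = n - 1 = 3025 - 1 = 3024
Total = leaves + internal = 3025 + 3024 = 6049

6049


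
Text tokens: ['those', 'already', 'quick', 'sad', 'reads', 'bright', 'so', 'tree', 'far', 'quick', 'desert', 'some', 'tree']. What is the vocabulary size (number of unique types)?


Listing all tokens and tracking unique types:
  Token 1: 'those' -> NEW (unique so far: 1)
  Token 2: 'already' -> NEW (unique so far: 2)
  Token 3: 'quick' -> NEW (unique so far: 3)
  Token 4: 'sad' -> NEW (unique so far: 4)
  Token 5: 'reads' -> NEW (unique so far: 5)
  Token 6: 'bright' -> NEW (unique so far: 6)
  Token 7: 'so' -> NEW (unique so far: 7)
  Token 8: 'tree' -> NEW (unique so far: 8)
  Token 9: 'far' -> NEW (unique so far: 9)
  Token 10: 'quick' -> duplicate (unique so far: 9)
  Token 11: 'desert' -> NEW (unique so far: 10)
  Token 12: 'some' -> NEW (unique so far: 11)
  Token 13: 'tree' -> duplicate (unique so far: 11)
Unique types: ('already', 'bright', 'desert', 'far', 'quick', 'reads', 'sad', 'so', 'some', 'those', 'tree')
Vocabulary size: 11

11


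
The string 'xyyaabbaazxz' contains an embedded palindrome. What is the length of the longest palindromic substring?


Scanning 'xyyaabbaazxz' for palindromic substrings.
Substring at positions 3-8: 'aabbaa'.
Check: reverse('aabbaa') = 'aabbaa' -> palindrome confirmed.
Neighbouring characters ('y' / 'z') break symmetry, so it cannot extend further.
No longer palindromic substring exists; longest length = 6

6


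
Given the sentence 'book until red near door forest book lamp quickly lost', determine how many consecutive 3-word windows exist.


Word trigrams from [10] words:
  Trigram 1: (book until red)
  Trigram 2: (until red near)
  Trigram 3: (red near door)
  Trigram 4: (near door forest)
  Trigram 5: (door forest book)
  Trigram 6: (forest book lamp)
  Trigram 7: (book lamp quickly)
  Trigram 8: (lamp quickly lost)
Total word trigrams: 10 - 2 = 8

8


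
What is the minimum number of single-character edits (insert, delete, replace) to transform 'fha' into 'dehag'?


Building DP table for s1='fha' (len 3) and s2='dehag' (len 5):
       d  e  h  a  g
    0  1  2  3  4  5
  f 1  1  2  3  4  5
  h 2  2  2  2  3  4
  a 3  3  3  3  2  3
Edit distance = dp[3][5] = 3

3


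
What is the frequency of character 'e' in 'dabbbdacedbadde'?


Scanning 'dabbbdacedbadde' for 'e':
  Position 8: 'e' -> MATCH (count: 1)
  Position 14: 'e' -> MATCH (count: 2)
Total occurrences of 'e': 2

2


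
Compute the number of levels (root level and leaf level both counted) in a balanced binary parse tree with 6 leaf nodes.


In a balanced binary tree with n leaves the deepest leaf is ceil(log2(n)) edges below the root,
so counting node levels inclusive of root and leaves gives ceil(log2(n)) + 1 levels.
log2(6) = 2.5850
ceil(2.5850) = 3
levels = 3 + 1 = 4

4


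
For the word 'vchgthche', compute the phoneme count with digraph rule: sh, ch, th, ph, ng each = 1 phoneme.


Parsing 'vchgthche' greedily, digraphs first:
  'v' -> consonant phoneme (phonemes so far: 1)
  'ch' -> digraph (1 consonant phoneme) (phonemes so far: 2)
  'g' -> consonant phoneme (phonemes so far: 3)
  'th' -> digraph (1 consonant phoneme) (phonemes so far: 4)
  'ch' -> digraph (1 consonant phoneme) (phonemes so far: 5)
  'e' -> vowel phoneme (phonemes so far: 6)
Total phonemes: 6

6


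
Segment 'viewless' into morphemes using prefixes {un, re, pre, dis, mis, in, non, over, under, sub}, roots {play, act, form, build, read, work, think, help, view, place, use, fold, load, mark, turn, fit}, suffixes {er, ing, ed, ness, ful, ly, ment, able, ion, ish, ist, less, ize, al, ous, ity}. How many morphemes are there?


Segmenting 'viewless' against the inventory:
  'view' -> root (morpheme 1)
  'less' -> suffix (morpheme 2)
Total morphemes: 2

2


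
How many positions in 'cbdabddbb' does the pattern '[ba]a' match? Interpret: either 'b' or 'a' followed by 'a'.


Pattern: [ba]a means either 'b' or 'a' followed by 'a'.
Scanning 'cbdabddbb' position-by-position:
  Pos 0: window 'cb' -> no
  Pos 1: window 'bd' -> no
  Pos 2: window 'da' -> no
  Pos 3: window 'ab' -> no
  Pos 4: window 'bd' -> no
  Pos 5: window 'dd' -> no
  Pos 6: window 'db' -> no
  Pos 7: window 'bb' -> no
  Pos 8: window 'b' -> no
Total matches: 0

0


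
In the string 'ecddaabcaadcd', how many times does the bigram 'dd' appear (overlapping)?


Scanning 'ecddaabcaadcd' for bigram 'dd':
  Position 0: 'ec' -> no
  Position 1: 'cd' -> no
  Position 2: 'dd' -> MATCH
  Position 3: 'da' -> no
  Position 4: 'aa' -> no
  Position 5: 'ab' -> no
  Position 6: 'bc' -> no
  Position 7: 'ca' -> no
  Position 8: 'aa' -> no
  Position 9: 'ad' -> no
  Position 10: 'dc' -> no
  Position 11: 'cd' -> no
Total matches: 1

1


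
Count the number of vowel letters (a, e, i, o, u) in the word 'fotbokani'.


Scanning each character of 'fotbokani':
  Position 1: 'f' -> consonant (running count: 0)
  Position 2: 'o' -> vowel (running count: 1)
  Position 3: 't' -> consonant (running count: 1)
  Position 4: 'b' -> consonant (running count: 1)
  Position 5: 'o' -> vowel (running count: 2)
  Position 6: 'k' -> consonant (running count: 2)
  Position 7: 'a' -> vowel (running count: 3)
  Position 8: 'n' -> consonant (running count: 3)
  Position 9: 'i' -> vowel (running count: 4)
Total vowels: 4

4


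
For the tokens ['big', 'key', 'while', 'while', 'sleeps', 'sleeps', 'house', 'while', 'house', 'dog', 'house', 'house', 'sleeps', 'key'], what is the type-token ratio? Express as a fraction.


Tokens: 14
Unique types: ('big', 'dog', 'house', 'key', 'sleeps', 'while') = 6
TTR = 6/14
Simplify: divide both by 2 -> 3/7
TTR = 3/7

3/7


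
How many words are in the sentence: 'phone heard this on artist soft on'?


Counting words by splitting on spaces:
  Word 1: 'phone'
  Word 2: 'heard'
  Word 3: 'this'
  Word 4: 'on'
  Word 5: 'artist'
  Word 6: 'soft'
  Word 7: 'on'
Total words: 7

7


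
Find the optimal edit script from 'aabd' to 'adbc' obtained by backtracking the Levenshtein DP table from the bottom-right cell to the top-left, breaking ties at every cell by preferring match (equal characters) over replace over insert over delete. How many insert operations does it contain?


Edit distance = 2. Backtracking from cell (4, 4) with preference match > replace > insert > delete,
then listing the resulting alignment 'aabd' -> 'adbc' left to right:
  Step 1: keep 'a'
  Step 2: replace a->d
  Step 3: keep 'b'
  Step 4: replace d->c
Total insertions: 0

0


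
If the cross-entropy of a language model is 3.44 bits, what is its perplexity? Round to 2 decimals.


Perplexity formula: PP = 2^H
H = 3.44
PP = 2^3.44
Decompose: 2^3.44 = 2^3 * 2^0.44
2^3 = 8, 2^0.44 ~ 1.3566043
PP ~ 8 * 1.3566043 = 10.8528344
Rounded to 2 decimals: 10.85

10.85


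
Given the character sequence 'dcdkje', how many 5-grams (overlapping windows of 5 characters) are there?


String 'dcdkje' has length L = 6.
Number of overlapping n-grams = L - n + 1
Substituting: 6 - 5 + 1 = 2

2


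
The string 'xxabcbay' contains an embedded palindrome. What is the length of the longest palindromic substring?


Scanning 'xxabcbay' for palindromic substrings.
Substring at positions 2-6: 'abcba'.
Check: reverse('abcba') = 'abcba' -> palindrome confirmed.
Neighbouring characters ('x' / 'y') break symmetry, so it cannot extend further.
No longer palindromic substring exists; longest length = 5

5


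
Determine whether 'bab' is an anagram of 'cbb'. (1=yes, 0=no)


Sort characters of 'bab': 'abb'
Sort characters of 'cbb': 'bbc'
Sorted forms differ -> they are NOT anagrams
Result: 0

0


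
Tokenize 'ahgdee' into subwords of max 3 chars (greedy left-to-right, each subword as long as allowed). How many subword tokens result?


'ahgdee' has 6 characters.
Chunking with max size 3:
  Chunk 1: 'ahg' (positions 0-2)
  Chunk 2: 'dee' (positions 3-5)
Total chunks: ceil(6 / 3) = 2

2


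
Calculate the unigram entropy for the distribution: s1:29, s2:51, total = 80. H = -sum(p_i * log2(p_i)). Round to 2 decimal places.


Computing entropy H = -sum(p_i * log2(p_i)):
  s1: p = 29/80 = 0.3625, -p*log2(p) = 0.5307
  s2: p = 51/80 = 0.6375, -p*log2(p) = 0.4141
H = sum of terms = 0.9448
Rounded to 2 decimals: 0.94

0.94


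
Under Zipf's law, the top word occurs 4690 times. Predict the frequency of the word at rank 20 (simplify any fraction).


Zipf's law: freq(rank) = f1 / rank
f1 = 4690, rank = 20
freq = 4690 / 20
GCD(4690, 20) = 10
Simplified: 469/2

469/2


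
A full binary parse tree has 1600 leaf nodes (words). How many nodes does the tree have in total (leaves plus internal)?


Leaf nodes (terminals): 1600
Internal nodes = n - 1 = 1600 - 1 = 1599
Total = leaves + internal = 1600 + 1599 = 3199

3199


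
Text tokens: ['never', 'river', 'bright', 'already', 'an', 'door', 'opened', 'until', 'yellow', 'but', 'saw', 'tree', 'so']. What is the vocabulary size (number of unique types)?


Listing all tokens and tracking unique types:
  Token 1: 'never' -> NEW (unique so far: 1)
  Token 2: 'river' -> NEW (unique so far: 2)
  Token 3: 'bright' -> NEW (unique so far: 3)
  Token 4: 'already' -> NEW (unique so far: 4)
  Token 5: 'an' -> NEW (unique so far: 5)
  Token 6: 'door' -> NEW (unique so far: 6)
  Token 7: 'opened' -> NEW (unique so far: 7)
  Token 8: 'until' -> NEW (unique so far: 8)
  Token 9: 'yellow' -> NEW (unique so far: 9)
  Token 10: 'but' -> NEW (unique so far: 10)
  Token 11: 'saw' -> NEW (unique so far: 11)
  Token 12: 'tree' -> NEW (unique so far: 12)
  Token 13: 'so' -> NEW (unique so far: 13)
Unique types: ('already', 'an', 'bright', 'but', 'door', 'never', 'opened', 'river', 'saw', 'so', 'tree', 'until', 'yellow')
Vocabulary size: 13

13


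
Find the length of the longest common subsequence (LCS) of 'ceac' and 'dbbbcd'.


DP table for LCS of 'ceac' and 'dbbbcd':
       d  b  b  b  c  d
    0  0  0  0  0  0  0
  c 0  0  0  0  0  1  1
  e 0  0  0  0  0  1  1
  a 0  0  0  0  0  1  1
  c 0  0  0  0  0  1  1
LCS: 'c'
LCS length = 1

1


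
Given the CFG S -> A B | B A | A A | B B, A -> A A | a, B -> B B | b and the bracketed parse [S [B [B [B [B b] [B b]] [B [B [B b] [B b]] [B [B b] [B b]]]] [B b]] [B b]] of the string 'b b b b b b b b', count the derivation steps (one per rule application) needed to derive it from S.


Every bracketed nonterminal node [X ...] in the tree is produced by exactly one rule application.
Reading the tree off as a leftmost derivation:
  Step 1: S  =>  B B   (applied S -> B B)
  Step 2: B B  =>  B B B   (applied B -> B B)
  Step 3: B B B  =>  B B B B   (applied B -> B B)
  Step 4: B B B B  =>  B B B B B   (applied B -> B B)
  Step 5: B B B B B  =>  b B B B B   (applied B -> b)
  Step 6: b B B B B  =>  b b B B B   (applied B -> b)
  Step 7: b b B B B  =>  b b B B B B   (applied B -> B B)
  Step 8: b b B B B B  =>  b b B B B B B   (applied B -> B B)
  Step 9: b b B B B B B  =>  b b b B B B B   (applied B -> b)
  Step 10: b b b B B B B  =>  b b b b B B B   (applied B -> b)
  Step 11: b b b b B B B  =>  b b b b B B B B   (applied B -> B B)
  Step 12: b b b b B B B B  =>  b b b b b B B B   (applied B -> b)
  Step 13: b b b b b B B B  =>  b b b b b b B B   (applied B -> b)
  Step 14: b b b b b b B B  =>  b b b b b b b B   (applied B -> b)
  Step 15: b b b b b b b B  =>  b b b b b b b b   (applied B -> b)
Final yield: b b b b b b b b
Total rewrite steps: 15

15


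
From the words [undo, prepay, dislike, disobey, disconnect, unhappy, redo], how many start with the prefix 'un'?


Checking each word for prefix 'un':
  'undo' -> YES, starts with 'un' (count: 1)
  'prepay' -> no (count: 1)
  'dislike' -> no (count: 1)
  'disobey' -> no (count: 1)
  'disconnect' -> no (count: 1)
  'unhappy' -> YES, starts with 'un' (count: 2)
  'redo' -> no (count: 2)
Total with prefix 'un': 2

2


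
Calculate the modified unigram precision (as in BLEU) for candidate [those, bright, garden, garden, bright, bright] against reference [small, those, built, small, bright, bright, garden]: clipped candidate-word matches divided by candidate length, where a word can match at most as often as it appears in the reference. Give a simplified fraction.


Reference word counts: {'bright': 2, 'built': 1, 'garden': 1, 'small': 2, 'those': 1}
Checking each candidate word (with clipping):
  'those' -> in reference (ref count 1, used 1/1) -> match (matches: 1)
  'bright' -> in reference (ref count 2, used 1/2) -> match (matches: 2)
  'garden' -> in reference (ref count 1, used 1/1) -> match (matches: 3)
  'garden' -> ref count 1 already used up (1/1) -> clipped, no match (matches: 3)
  'bright' -> in reference (ref count 2, used 2/2) -> match (matches: 4)
  'bright' -> ref count 2 already used up (2/2) -> clipped, no match (matches: 4)
Clipped matches: 4, Candidate length: 6
Precision = 4/6 = 2/3

2/3


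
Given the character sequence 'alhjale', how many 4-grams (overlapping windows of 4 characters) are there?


String 'alhjale' has length L = 7.
Number of overlapping n-grams = L - n + 1
Substituting: 7 - 4 + 1 = 4

4


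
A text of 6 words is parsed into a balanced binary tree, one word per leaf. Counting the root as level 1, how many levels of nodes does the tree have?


In a balanced binary tree with n leaves the deepest leaf is ceil(log2(n)) edges below the root,
so counting node levels inclusive of root and leaves gives ceil(log2(n)) + 1 levels.
log2(6) = 2.5850
ceil(2.5850) = 3
levels = 3 + 1 = 4

4


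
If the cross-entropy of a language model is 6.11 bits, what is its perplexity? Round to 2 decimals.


Perplexity formula: PP = 2^H
H = 6.11
PP = 2^6.11
Decompose: 2^6.11 = 2^6 * 2^0.11
2^6 = 64, 2^0.11 ~ 1.0792282
PP ~ 64 * 1.0792282 = 69.0706048
Rounded to 2 decimals: 69.07

69.07


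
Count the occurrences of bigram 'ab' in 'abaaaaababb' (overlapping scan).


Scanning 'abaaaaababb' for bigram 'ab':
  Position 0: 'ab' -> MATCH
  Position 1: 'ba' -> no
  Position 2: 'aa' -> no
  Position 3: 'aa' -> no
  Position 4: 'aa' -> no
  Position 5: 'aa' -> no
  Position 6: 'ab' -> MATCH
  Position 7: 'ba' -> no
  Position 8: 'ab' -> MATCH
  Position 9: 'bb' -> no
Total matches: 3

3


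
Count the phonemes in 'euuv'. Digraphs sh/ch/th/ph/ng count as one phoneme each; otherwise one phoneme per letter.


Parsing 'euuv' greedily, digraphs first:
  'e' -> vowel phoneme (phonemes so far: 1)
  'u' -> vowel phoneme (phonemes so far: 2)
  'u' -> vowel phoneme (phonemes so far: 3)
  'v' -> consonant phoneme (phonemes so far: 4)
Total phonemes: 4

4


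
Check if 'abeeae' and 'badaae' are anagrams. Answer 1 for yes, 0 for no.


Sort characters of 'abeeae': 'aabeee'
Sort characters of 'badaae': 'aaabde'
Sorted forms differ -> they are NOT anagrams
Result: 0

0


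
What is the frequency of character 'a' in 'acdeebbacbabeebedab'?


Scanning 'acdeebbacbabeebedab' for 'a':
  Position 0: 'a' -> MATCH (count: 1)
  Position 7: 'a' -> MATCH (count: 2)
  Position 10: 'a' -> MATCH (count: 3)
  Position 17: 'a' -> MATCH (count: 4)
Total occurrences of 'a': 4

4


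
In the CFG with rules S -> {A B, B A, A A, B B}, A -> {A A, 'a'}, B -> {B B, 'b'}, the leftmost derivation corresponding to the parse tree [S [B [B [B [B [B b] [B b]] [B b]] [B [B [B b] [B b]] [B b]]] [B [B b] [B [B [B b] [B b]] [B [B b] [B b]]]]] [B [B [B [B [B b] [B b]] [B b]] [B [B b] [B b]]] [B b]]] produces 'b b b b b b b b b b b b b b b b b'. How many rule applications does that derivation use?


Every bracketed nonterminal node [X ...] in the tree is produced by exactly one rule application.
Reading the tree off as a leftmost derivation:
  Step 1: S  =>  B B   (applied S -> B B)
  Step 2: B B  =>  B B B   (applied B -> B B)
  Step 3: B B B  =>  B B B B   (applied B -> B B)
  Step 4: B B B B  =>  B B B B B   (applied B -> B B)
  Step 5: B B B B B  =>  B B B B B B   (applied B -> B B)
  Step 6: B B B B B B  =>  b B B B B B   (applied B -> b)
  Step 7: b B B B B B  =>  b b B B B B   (applied B -> b)
  Step 8: b b B B B B  =>  b b b B B B   (applied B -> b)
  Step 9: b b b B B B  =>  b b b B B B B   (applied B -> B B)
  Step 10: b b b B B B B  =>  b b b B B B B B   (applied B -> B B)
  Step 11: b b b B B B B B  =>  b b b b B B B B   (applied B -> b)
  Step 12: b b b b B B B B  =>  b b b b b B B B   (applied B -> b)
  Step 13: b b b b b B B B  =>  b b b b b b B B   (applied B -> b)
  Step 14: b b b b b b B B  =>  b b b b b b B B B   (applied B -> B B)
  Step 15: b b b b b b B B B  =>  b b b b b b b B B   (applied B -> b)
  Step 16: b b b b b b b B B  =>  b b b b b b b B B B   (applied B -> B B)
  Step 17: b b b b b b b B B B  =>  b b b b b b b B B B B   (applied B -> B B)
  Step 18: b b b b b b b B B B B  =>  b b b b b b b b B B B   (applied B -> b)
  Step 19: b b b b b b b b B B B  =>  b b b b b b b b b B B   (applied B -> b)
  Step 20: b b b b b b b b b B B  =>  b b b b b b b b b B B B   (applied B -> B B)
  Step 21: b b b b b b b b b B B B  =>  b b b b b b b b b b B B   (applied B -> b)
  Step 22: b b b b b b b b b b B B  =>  b b b b b b b b b b b B   (applied B -> b)
  Step 23: b b b b b b b b b b b B  =>  b b b b b b b b b b b B B   (applied B -> B B)
  Step 24: b b b b b b b b b b b B B  =>  b b b b b b b b b b b B B B   (applied B -> B B)
  Step 25: b b b b b b b b b b b B B B  =>  b b b b b b b b b b b B B B B   (applied B -> B B)
  Step 26: b b b b b b b b b b b B B B B  =>  b b b b b b b b b b b B B B B B   (applied B -> B B)
  Step 27: b b b b b b b b b b b B B B B B  =>  b b b b b b b b b b b b B B B B   (applied B -> b)
  Step 28: b b b b b b b b b b b b B B B B  =>  b b b b b b b b b b b b b B B B   (applied B -> b)
  Step 29: b b b b b b b b b b b b b B B B  =>  b b b b b b b b b b b b b b B B   (applied B -> b)
  Step 30: b b b b b b b b b b b b b b B B  =>  b b b b b b b b b b b b b b B B B   (applied B -> B B)
  Step 31: b b b b b b b b b b b b b b B B B  =>  b b b b b b b b b b b b b b b B B   (applied B -> b)
  Step 32: b b b b b b b b b b b b b b b B B  =>  b b b b b b b b b b b b b b b b B   (applied B -> b)
  Step 33: b b b b b b b b b b b b b b b b B  =>  b b b b b b b b b b b b b b b b b   (applied B -> b)
Final yield: b b b b b b b b b b b b b b b b b
Total rewrite steps: 33

33


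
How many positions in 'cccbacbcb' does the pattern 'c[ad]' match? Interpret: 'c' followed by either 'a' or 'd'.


Pattern: c[ad] means 'c' followed by either 'a' or 'd'.
Scanning 'cccbacbcb' position-by-position:
  Pos 0: window 'cc' -> no
  Pos 1: window 'cc' -> no
  Pos 2: window 'cb' -> no
  Pos 3: window 'ba' -> no
  Pos 4: window 'ac' -> no
  Pos 5: window 'cb' -> no
  Pos 6: window 'bc' -> no
  Pos 7: window 'cb' -> no
  Pos 8: window 'b' -> no
Total matches: 0

0


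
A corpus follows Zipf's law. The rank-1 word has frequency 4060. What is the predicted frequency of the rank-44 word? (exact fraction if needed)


Zipf's law: freq(rank) = f1 / rank
f1 = 4060, rank = 44
freq = 4060 / 44
GCD(4060, 44) = 4
Simplified: 1015/11

1015/11


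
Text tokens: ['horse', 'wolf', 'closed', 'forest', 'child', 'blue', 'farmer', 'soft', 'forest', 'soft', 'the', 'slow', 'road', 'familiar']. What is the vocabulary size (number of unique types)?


Listing all tokens and tracking unique types:
  Token 1: 'horse' -> NEW (unique so far: 1)
  Token 2: 'wolf' -> NEW (unique so far: 2)
  Token 3: 'closed' -> NEW (unique so far: 3)
  Token 4: 'forest' -> NEW (unique so far: 4)
  Token 5: 'child' -> NEW (unique so far: 5)
  Token 6: 'blue' -> NEW (unique so far: 6)
  Token 7: 'farmer' -> NEW (unique so far: 7)
  Token 8: 'soft' -> NEW (unique so far: 8)
  Token 9: 'forest' -> duplicate (unique so far: 8)
  Token 10: 'soft' -> duplicate (unique so far: 8)
  Token 11: 'the' -> NEW (unique so far: 9)
  Token 12: 'slow' -> NEW (unique so far: 10)
  Token 13: 'road' -> NEW (unique so far: 11)
  Token 14: 'familiar' -> NEW (unique so far: 12)
Unique types: ('blue', 'child', 'closed', 'familiar', 'farmer', 'forest', 'horse', 'road', 'slow', 'soft', 'the', 'wolf')
Vocabulary size: 12

12


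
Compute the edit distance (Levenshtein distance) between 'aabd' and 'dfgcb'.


Building DP table for s1='aabd' (len 4) and s2='dfgcb' (len 5):
       d  f  g  c  b
    0  1  2  3  4  5
  a 1  1  2  3  4  5
  a 2  2  2  3  4  5
  b 3  3  3  3  4  4
  d 4  3  4  4  4  5
Edit distance = dp[4][5] = 5

5


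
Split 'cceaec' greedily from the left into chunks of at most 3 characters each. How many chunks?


'cceaec' has 6 characters.
Chunking with max size 3:
  Chunk 1: 'cce' (positions 0-2)
  Chunk 2: 'aec' (positions 3-5)
Total chunks: ceil(6 / 3) = 2

2


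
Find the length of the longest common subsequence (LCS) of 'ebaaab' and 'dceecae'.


DP table for LCS of 'ebaaab' and 'dceecae':
       d  c  e  e  c  a  e
    0  0  0  0  0  0  0  0
  e 0  0  0  1  1  1  1  1
  b 0  0  0  1  1  1  1  1
  a 0  0  0  1  1  1  2  2
  a 0  0  0  1  1  1  2  2
  a 0  0  0  1  1  1  2  2
  b 0  0  0  1  1  1  2  2
LCS: 'ea'
LCS length = 2

2


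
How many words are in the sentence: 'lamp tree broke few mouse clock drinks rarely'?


Counting words by splitting on spaces:
  Word 1: 'lamp'
  Word 2: 'tree'
  Word 3: 'broke'
  Word 4: 'few'
  Word 5: 'mouse'
  Word 6: 'clock'
  Word 7: 'drinks'
  Word 8: 'rarely'
Total words: 8

8


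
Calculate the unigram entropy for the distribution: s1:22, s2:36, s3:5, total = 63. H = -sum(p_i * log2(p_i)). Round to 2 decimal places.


Computing entropy H = -sum(p_i * log2(p_i)):
  s1: p = 22/63 = 0.3492, -p*log2(p) = 0.5300
  s2: p = 36/63 = 0.5714, -p*log2(p) = 0.4613
  s3: p = 5/63 = 0.0794, -p*log2(p) = 0.2901
H = sum of terms = 1.2814
Rounded to 2 decimals: 1.28

1.28


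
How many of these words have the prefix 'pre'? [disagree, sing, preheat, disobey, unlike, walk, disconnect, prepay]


Checking each word for prefix 'pre':
  'disagree' -> no (count: 0)
  'sing' -> no (count: 0)
  'preheat' -> YES, starts with 'pre' (count: 1)
  'disobey' -> no (count: 1)
  'unlike' -> no (count: 1)
  'walk' -> no (count: 1)
  'disconnect' -> no (count: 1)
  'prepay' -> YES, starts with 'pre' (count: 2)
Total with prefix 'pre': 2

2


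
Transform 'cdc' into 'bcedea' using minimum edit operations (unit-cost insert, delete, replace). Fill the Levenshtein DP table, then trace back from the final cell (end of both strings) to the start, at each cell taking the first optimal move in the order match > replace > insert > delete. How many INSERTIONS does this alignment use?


Edit distance = 4. Backtracking from cell (3, 6) with preference match > replace > insert > delete,
then listing the resulting alignment 'cdc' -> 'bcedea' left to right:
  Step 1: insert 'b' [insertion #1]
  Step 2: keep 'c'
  Step 3: insert 'e' [insertion #2]
  Step 4: keep 'd'
  Step 5: insert 'e' [insertion #3]
  Step 6: replace c->a
Total insertions: 3

3


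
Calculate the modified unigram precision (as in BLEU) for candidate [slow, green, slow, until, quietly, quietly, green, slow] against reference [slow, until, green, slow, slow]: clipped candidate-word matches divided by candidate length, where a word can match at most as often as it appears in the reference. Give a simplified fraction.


Reference word counts: {'green': 1, 'slow': 3, 'until': 1}
Checking each candidate word (with clipping):
  'slow' -> in reference (ref count 3, used 1/3) -> match (matches: 1)
  'green' -> in reference (ref count 1, used 1/1) -> match (matches: 2)
  'slow' -> in reference (ref count 3, used 2/3) -> match (matches: 3)
  'until' -> in reference (ref count 1, used 1/1) -> match (matches: 4)
  'quietly' -> not in reference -> no match (matches: 4)
  'quietly' -> not in reference -> no match (matches: 4)
  'green' -> ref count 1 already used up (1/1) -> clipped, no match (matches: 4)
  'slow' -> in reference (ref count 3, used 3/3) -> match (matches: 5)
Clipped matches: 5, Candidate length: 8
Precision = 5/8

5/8


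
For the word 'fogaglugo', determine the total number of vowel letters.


Scanning each character of 'fogaglugo':
  Position 1: 'f' -> consonant (running count: 0)
  Position 2: 'o' -> vowel (running count: 1)
  Position 3: 'g' -> consonant (running count: 1)
  Position 4: 'a' -> vowel (running count: 2)
  Position 5: 'g' -> consonant (running count: 2)
  Position 6: 'l' -> consonant (running count: 2)
  Position 7: 'u' -> vowel (running count: 3)
  Position 8: 'g' -> consonant (running count: 3)
  Position 9: 'o' -> vowel (running count: 4)
Total vowels: 4

4


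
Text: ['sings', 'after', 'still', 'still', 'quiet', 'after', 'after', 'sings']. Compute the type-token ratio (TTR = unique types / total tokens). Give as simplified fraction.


Tokens: 8
Unique types: ('after', 'quiet', 'sings', 'still') = 4
TTR = 4/8
Simplify: divide both by 4 -> 1/2
TTR = 1/2

1/2


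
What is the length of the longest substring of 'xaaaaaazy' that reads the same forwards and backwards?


Scanning 'xaaaaaazy' for palindromic substrings.
Substring at positions 1-6: 'aaaaaa'.
Check: reverse('aaaaaa') = 'aaaaaa' -> palindrome confirmed.
Neighbouring characters ('x' / 'z') break symmetry, so it cannot extend further.
No longer palindromic substring exists; longest length = 6

6


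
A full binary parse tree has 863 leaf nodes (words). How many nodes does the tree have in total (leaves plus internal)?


Leaf nodes (terminals): 863
Internal nodes = n - 1 = 863 - 1 = 862
Total = leaves + internal = 863 + 862 = 1725

1725


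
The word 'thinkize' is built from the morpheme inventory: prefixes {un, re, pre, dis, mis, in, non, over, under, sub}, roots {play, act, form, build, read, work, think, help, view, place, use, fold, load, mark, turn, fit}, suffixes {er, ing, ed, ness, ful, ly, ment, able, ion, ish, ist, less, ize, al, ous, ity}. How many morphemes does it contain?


Segmenting 'thinkize' against the inventory:
  'think' -> root (morpheme 1)
  'ize' -> suffix (morpheme 2)
Total morphemes: 2

2


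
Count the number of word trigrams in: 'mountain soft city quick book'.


Word trigrams from [5] words:
  Trigram 1: (mountain soft city)
  Trigram 2: (soft city quick)
  Trigram 3: (city quick book)
Total word trigrams: 5 - 2 = 3

3


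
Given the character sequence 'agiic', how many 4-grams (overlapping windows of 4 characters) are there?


String 'agiic' has length L = 5.
Number of overlapping n-grams = L - n + 1
Substituting: 5 - 4 + 1 = 2

2


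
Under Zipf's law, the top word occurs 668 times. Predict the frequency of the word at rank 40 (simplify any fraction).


Zipf's law: freq(rank) = f1 / rank
f1 = 668, rank = 40
freq = 668 / 40
GCD(668, 40) = 4
Simplified: 167/10

167/10


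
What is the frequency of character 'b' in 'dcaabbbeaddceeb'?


Scanning 'dcaabbbeaddceeb' for 'b':
  Position 4: 'b' -> MATCH (count: 1)
  Position 5: 'b' -> MATCH (count: 2)
  Position 6: 'b' -> MATCH (count: 3)
  Position 14: 'b' -> MATCH (count: 4)
Total occurrences of 'b': 4

4


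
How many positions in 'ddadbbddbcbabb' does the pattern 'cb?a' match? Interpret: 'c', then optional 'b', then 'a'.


Pattern: cb?a means 'c', then optional 'b', then 'a'.
Scanning 'ddadbbddbcbabb' position-by-position:
  Pos 0: window 'dda' -> no
  Pos 1: window 'dad' -> no
  Pos 2: window 'adb' -> no
  Pos 3: window 'dbb' -> no
  Pos 4: window 'bbd' -> no
  Pos 5: window 'bdd' -> no
  Pos 6: window 'ddb' -> no
  Pos 7: window 'dbc' -> no
  Pos 8: window 'bcb' -> no
  Pos 9: window 'cba' -> MATCH
  Pos 10: window 'bab' -> no
  Pos 11: window 'abb' -> no
  Pos 12: window 'bb' -> no
  Pos 13: window 'b' -> no
Total matches: 1

1


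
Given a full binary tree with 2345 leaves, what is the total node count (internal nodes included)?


Leaf nodes (terminals): 2345
Internal nodes = n - 1 = 2345 - 1 = 2344
Total = leaves + internal = 2345 + 2344 = 4689

4689


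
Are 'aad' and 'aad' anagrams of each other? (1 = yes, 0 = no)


Sort characters of 'aad': 'aad'
Sort characters of 'aad': 'aad'
Sorted forms match -> they ARE anagrams
Result: 1

1


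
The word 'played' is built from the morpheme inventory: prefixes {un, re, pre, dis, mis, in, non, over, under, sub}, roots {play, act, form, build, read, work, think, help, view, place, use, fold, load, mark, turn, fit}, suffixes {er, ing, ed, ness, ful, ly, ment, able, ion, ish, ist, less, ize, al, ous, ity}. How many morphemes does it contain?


Segmenting 'played' against the inventory:
  'play' -> root (morpheme 1)
  'ed' -> suffix (morpheme 2)
Total morphemes: 2

2


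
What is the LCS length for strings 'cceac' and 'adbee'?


DP table for LCS of 'cceac' and 'adbee':
       a  d  b  e  e
    0  0  0  0  0  0
  c 0  0  0  0  0  0
  c 0  0  0  0  0  0
  e 0  0  0  0  1  1
  a 0  1  1  1  1  1
  c 0  1  1  1  1  1
LCS: 'e'
LCS length = 1

1


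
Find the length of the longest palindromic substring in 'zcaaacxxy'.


Scanning 'zcaaacxxy' for palindromic substrings.
Substring at positions 1-5: 'caaac'.
Check: reverse('caaac') = 'caaac' -> palindrome confirmed.
Neighbouring characters ('z' / 'x') break symmetry, so it cannot extend further.
No longer palindromic substring exists; longest length = 5

5


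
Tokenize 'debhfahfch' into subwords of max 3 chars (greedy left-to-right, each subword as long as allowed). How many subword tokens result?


'debhfahfch' has 10 characters.
Chunking with max size 3:
  Chunk 1: 'deb' (positions 0-2)
  Chunk 2: 'hfa' (positions 3-5)
  Chunk 3: 'hfc' (positions 6-8)
  Chunk 4: 'h' (positions 9-9)
Total chunks: ceil(10 / 3) = 4

4


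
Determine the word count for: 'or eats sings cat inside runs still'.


Counting words by splitting on spaces:
  Word 1: 'or'
  Word 2: 'eats'
  Word 3: 'sings'
  Word 4: 'cat'
  Word 5: 'inside'
  Word 6: 'runs'
  Word 7: 'still'
Total words: 7

7


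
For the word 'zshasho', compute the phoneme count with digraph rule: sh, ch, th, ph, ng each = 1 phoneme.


Parsing 'zshasho' greedily, digraphs first:
  'z' -> consonant phoneme (phonemes so far: 1)
  'sh' -> digraph (1 consonant phoneme) (phonemes so far: 2)
  'a' -> vowel phoneme (phonemes so far: 3)
  'sh' -> digraph (1 consonant phoneme) (phonemes so far: 4)
  'o' -> vowel phoneme (phonemes so far: 5)
Total phonemes: 5

5


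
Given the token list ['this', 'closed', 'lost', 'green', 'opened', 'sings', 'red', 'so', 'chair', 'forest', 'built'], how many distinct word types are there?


Listing all tokens and tracking unique types:
  Token 1: 'this' -> NEW (unique so far: 1)
  Token 2: 'closed' -> NEW (unique so far: 2)
  Token 3: 'lost' -> NEW (unique so far: 3)
  Token 4: 'green' -> NEW (unique so far: 4)
  Token 5: 'opened' -> NEW (unique so far: 5)
  Token 6: 'sings' -> NEW (unique so far: 6)
  Token 7: 'red' -> NEW (unique so far: 7)
  Token 8: 'so' -> NEW (unique so far: 8)
  Token 9: 'chair' -> NEW (unique so far: 9)
  Token 10: 'forest' -> NEW (unique so far: 10)
  Token 11: 'built' -> NEW (unique so far: 11)
Unique types: ('built', 'chair', 'closed', 'forest', 'green', 'lost', 'opened', 'red', 'sings', 'so', 'this')
Vocabulary size: 11

11


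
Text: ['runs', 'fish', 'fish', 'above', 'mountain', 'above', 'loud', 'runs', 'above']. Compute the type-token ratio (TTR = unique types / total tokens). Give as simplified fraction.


Tokens: 9
Unique types: ('above', 'fish', 'loud', 'mountain', 'runs') = 5
TTR = 5/9
Already in lowest terms.

5/9


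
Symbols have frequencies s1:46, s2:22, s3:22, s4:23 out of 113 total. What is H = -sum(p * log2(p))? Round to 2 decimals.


Computing entropy H = -sum(p_i * log2(p_i)):
  s1: p = 46/113 = 0.4071, -p*log2(p) = 0.5278
  s2: p = 22/113 = 0.1947, -p*log2(p) = 0.4596
  s3: p = 22/113 = 0.1947, -p*log2(p) = 0.4596
  s4: p = 23/113 = 0.2035, -p*log2(p) = 0.4675
H = sum of terms = 1.9145
Rounded to 2 decimals: 1.91

1.91


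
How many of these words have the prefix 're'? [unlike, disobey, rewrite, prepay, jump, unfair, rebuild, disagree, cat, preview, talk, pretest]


Checking each word for prefix 're':
  'unlike' -> no (count: 0)
  'disobey' -> no (count: 0)
  'rewrite' -> YES, starts with 're' (count: 1)
  'prepay' -> no (count: 1)
  'jump' -> no (count: 1)
  'unfair' -> no (count: 1)
  'rebuild' -> YES, starts with 're' (count: 2)
  'disagree' -> no (count: 2)
  'cat' -> no (count: 2)
  'preview' -> no (count: 2)
  'talk' -> no (count: 2)
  'pretest' -> no (count: 2)
Total with prefix 're': 2

2


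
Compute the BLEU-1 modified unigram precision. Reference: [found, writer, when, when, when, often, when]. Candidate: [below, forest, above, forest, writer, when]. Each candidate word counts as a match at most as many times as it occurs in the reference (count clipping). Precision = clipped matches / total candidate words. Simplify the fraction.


Reference word counts: {'found': 1, 'often': 1, 'when': 4, 'writer': 1}
Checking each candidate word (with clipping):
  'below' -> not in reference -> no match (matches: 0)
  'forest' -> not in reference -> no match (matches: 0)
  'above' -> not in reference -> no match (matches: 0)
  'forest' -> not in reference -> no match (matches: 0)
  'writer' -> in reference (ref count 1, used 1/1) -> match (matches: 1)
  'when' -> in reference (ref count 4, used 1/4) -> match (matches: 2)
Clipped matches: 2, Candidate length: 6
Precision = 2/6 = 1/3

1/3


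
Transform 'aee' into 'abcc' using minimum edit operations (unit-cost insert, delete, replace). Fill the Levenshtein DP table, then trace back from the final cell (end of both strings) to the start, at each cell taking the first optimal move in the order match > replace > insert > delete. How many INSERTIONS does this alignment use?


Edit distance = 3. Backtracking from cell (3, 4) with preference match > replace > insert > delete,
then listing the resulting alignment 'aee' -> 'abcc' left to right:
  Step 1: keep 'a'
  Step 2: insert 'b' [insertion #1]
  Step 3: replace e->c
  Step 4: replace e->c
Total insertions: 1

1


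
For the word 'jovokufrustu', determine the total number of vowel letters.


Scanning each character of 'jovokufrustu':
  Position 1: 'j' -> consonant (running count: 0)
  Position 2: 'o' -> vowel (running count: 1)
  Position 3: 'v' -> consonant (running count: 1)
  Position 4: 'o' -> vowel (running count: 2)
  Position 5: 'k' -> consonant (running count: 2)
  Position 6: 'u' -> vowel (running count: 3)
  Position 7: 'f' -> consonant (running count: 3)
  Position 8: 'r' -> consonant (running count: 3)
  Position 9: 'u' -> vowel (running count: 4)
  Position 10: 's' -> consonant (running count: 4)
  Position 11: 't' -> consonant (running count: 4)
  Position 12: 'u' -> vowel (running count: 5)
Total vowels: 5

5


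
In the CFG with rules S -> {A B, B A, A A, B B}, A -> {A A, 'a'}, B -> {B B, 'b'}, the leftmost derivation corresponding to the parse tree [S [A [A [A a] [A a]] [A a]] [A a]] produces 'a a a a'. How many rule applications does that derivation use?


Every bracketed nonterminal node [X ...] in the tree is produced by exactly one rule application.
Reading the tree off as a leftmost derivation:
  Step 1: S  =>  A A   (applied S -> A A)
  Step 2: A A  =>  A A A   (applied A -> A A)
  Step 3: A A A  =>  A A A A   (applied A -> A A)
  Step 4: A A A A  =>  a A A A   (applied A -> a)
  Step 5: a A A A  =>  a a A A   (applied A -> a)
  Step 6: a a A A  =>  a a a A   (applied A -> a)
  Step 7: a a a A  =>  a a a a   (applied A -> a)
Final yield: a a a a
Total rewrite steps: 7

7
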